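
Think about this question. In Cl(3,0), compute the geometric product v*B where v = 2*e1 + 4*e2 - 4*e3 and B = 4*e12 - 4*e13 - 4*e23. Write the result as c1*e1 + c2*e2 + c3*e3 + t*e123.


vB has grade-1 (vector) and grade-3 (trivector) parts: vB = (v _| B) + (v ^ B).
Vector part <vB>_1:
  e1: -v2*b12 - v3*b13 = -(4)*(4) - (-4)*(-4) = -32
  e2: v1*b12 - v3*b23 = (2)*(4) - (-4)*(-4) = -8
  e3: v1*b13 + v2*b23 = (2)*(-4) + (4)*(-4) = -24
Trivector part <vB>_3:
  e123: v1*b23 - v2*b13 + v3*b12 = (2)*(-4) - (4)*(-4) + (-4)*(4) = -8
vB = -32*e1 - 8*e2 - 24*e3 - 8*e123


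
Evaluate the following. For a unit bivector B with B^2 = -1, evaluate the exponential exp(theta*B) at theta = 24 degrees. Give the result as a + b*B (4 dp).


For a unit bivector B with B^2 = -1, the exponential series gives
e^(theta*B) = cos(theta) + sin(theta)*B (the GA analogue of Euler's formula).
theta = 24 degrees = 0.418879 rad
cos(24 deg) = 0.9135
sin(24 deg) = 0.4067
exp(theta*B) = 0.9135 + 0.4067*B


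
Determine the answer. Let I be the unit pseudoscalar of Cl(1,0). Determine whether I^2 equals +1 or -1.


The pseudoscalar I = e1...e_n (product of all n generators) of Cl(p,q) satisfies I^2 = (-1)^(q + n(n-1)/2).
p = 1, q = 0, n = p + q = 1
n(n-1)/2 = 1 * 0 / 2 = 0
Exponent = q + n(n-1)/2 = 0 + 0 = 0
I^2 = (-1)^0 = +1


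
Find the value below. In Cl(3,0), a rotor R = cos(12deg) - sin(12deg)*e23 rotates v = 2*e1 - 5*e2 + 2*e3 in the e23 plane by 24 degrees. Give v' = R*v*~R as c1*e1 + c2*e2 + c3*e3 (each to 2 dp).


Rotor R = cos(12deg) - sin(12deg)*e23
Rotation angle theta = 2 * 12 = 24 degrees in the e23 plane (e2 -> e3).
The component perpendicular to the plane (e1) is invariant: v'_1 = v1 = 2.00
cos(24deg) = 0.9135, sin(24deg) = 0.4067
v'_2 = v2*cos(theta) - v3*sin(theta) = -5*0.9135 - 2*0.4067 = -5.38
v'_3 = v2*sin(theta) + v3*cos(theta) = -5*0.4067 + 2*0.9135 = -0.21
v' = 2.00*e1 - 5.38*e2 - 0.21*e3


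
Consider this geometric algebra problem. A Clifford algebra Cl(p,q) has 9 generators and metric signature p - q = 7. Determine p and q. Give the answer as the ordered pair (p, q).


We need p + q = 9 and p - q = 7.
Adding: 2p = 9 + 7 = 16, so p = 8.
Then q = 9 - 8 = 1.
(p, q) = (8, 1)


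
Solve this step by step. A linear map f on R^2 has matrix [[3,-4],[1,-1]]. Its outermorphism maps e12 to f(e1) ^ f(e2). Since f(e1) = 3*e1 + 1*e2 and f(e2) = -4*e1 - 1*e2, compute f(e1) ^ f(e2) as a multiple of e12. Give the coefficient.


The outermorphism of a linear map f sends e1^e2 to f(e1)^f(e2).
f(e1) = 3*e1 + 1*e2
f(e2) = -4*e1 - 1*e2
f(e1) ^ f(e2) = (3*e1 + 1*e2) ^ (-4*e1 - 1*e2)
= 3*(-1)*e12 + 1*(-4)*e21
= (-3 - (-4))*e12
= 1*e12
Coefficient = 1


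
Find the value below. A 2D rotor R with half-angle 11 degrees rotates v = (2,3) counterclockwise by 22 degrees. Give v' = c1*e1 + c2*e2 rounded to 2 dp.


Rotor R = cos(11deg) - sin(11deg)*e12
Rotation angle theta = 2 * 11 = 22 degrees
v' = R*v*~R rotates v by theta.
cos(22deg) = 0.9272, sin(22deg) = 0.3746
v'_1 = 2*cos(22deg) - 3*sin(22deg)
= 2*0.9272 - 3*0.3746
= 0.73
v'_2 = 2*sin(22deg) + 3*cos(22deg)
= 2*0.3746 + 3*0.9272
= 3.53
v' = 0.73*e1 + 3.53*e2


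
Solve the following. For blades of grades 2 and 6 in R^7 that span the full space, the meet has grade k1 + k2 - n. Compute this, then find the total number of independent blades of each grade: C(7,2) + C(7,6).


Meet grade = grade(A) + grade(B) - n
= 2 + 6 - 7 = 1
C(7,2) = 21
C(7,6) = 7
dim_A + dim_B = 21 + 7 = 28


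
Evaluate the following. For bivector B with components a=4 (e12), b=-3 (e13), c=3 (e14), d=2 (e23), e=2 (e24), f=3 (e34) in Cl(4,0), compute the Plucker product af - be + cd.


Plucker relation: af - be + cd
a*f = 4*3 = 12
b*e = (-3)*2 = -6
c*d = 3*2 = 6
af - be + cd = 12 - (-6) + 6
= 24


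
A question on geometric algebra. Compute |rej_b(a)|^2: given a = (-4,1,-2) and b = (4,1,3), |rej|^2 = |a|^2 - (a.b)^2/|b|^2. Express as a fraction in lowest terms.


|a|^2 = (-4)^2 + 1^2 + (-2)^2 = 21
|b|^2 = 4^2 + 1^2 + 3^2 = 26
a . b = (-4)*4 + 1*1 + (-2)*3 = -21
(a.b)^2 = (-21)^2 = 441
|rej|^2 = 21 - 441/26
= (546 - 441)/26
= 105/26
In lowest terms: 105/26


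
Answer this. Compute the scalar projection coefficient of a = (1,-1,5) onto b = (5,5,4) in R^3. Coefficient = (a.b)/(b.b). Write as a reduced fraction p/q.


Projection coefficient = (a . b) / (b . b)
a . b = 1*5 + (-1)*5 + 5*4
= 5 + (-5) + 20 = 20
b . b = 5^2 + 5^2 + 4^2
= 25 + 25 + 16 = 66
Coefficient = 20/66
In lowest terms: 10/33


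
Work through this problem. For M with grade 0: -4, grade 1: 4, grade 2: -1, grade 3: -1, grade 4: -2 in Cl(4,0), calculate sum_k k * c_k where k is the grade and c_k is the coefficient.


Grade-weighted sum = sum of grade_k * coefficient_k
0*(-4) = 0
1*4 = 4
2*(-1) = -2
3*(-1) = -3
4*(-2) = -8
Total = 0 + 4 + (-2) + (-3) + (-8) = -9


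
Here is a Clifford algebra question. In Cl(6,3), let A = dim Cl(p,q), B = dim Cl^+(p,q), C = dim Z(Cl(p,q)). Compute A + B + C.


n = 6 + 3 = 9
Total dim = 2^9 = 512
Even subalgebra dim = 2^8 = 256
n is odd, so center dim = 2
Sum = 512 + 256 + 2 = 770


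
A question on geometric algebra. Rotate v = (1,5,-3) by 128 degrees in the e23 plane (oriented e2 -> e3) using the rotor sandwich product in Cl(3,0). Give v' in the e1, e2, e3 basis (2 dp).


Rotor R = cos(64deg) - sin(64deg)*e23
Rotation angle theta = 2 * 64 = 128 degrees in the e23 plane (e2 -> e3).
The component perpendicular to the plane (e1) is invariant: v'_1 = v1 = 1.00
cos(128deg) = -0.6157, sin(128deg) = 0.7880
v'_2 = v2*cos(theta) - v3*sin(theta) = 5*(-0.6157) - (-3)*0.7880 = -0.71
v'_3 = v2*sin(theta) + v3*cos(theta) = 5*0.7880 + (-3)*(-0.6157) = 5.79
v' = 1.00*e1 - 0.71*e2 + 5.79*e3


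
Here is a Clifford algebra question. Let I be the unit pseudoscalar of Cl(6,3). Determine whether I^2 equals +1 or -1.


The pseudoscalar I = e1...e_n (product of all n generators) of Cl(p,q) satisfies I^2 = (-1)^(q + n(n-1)/2).
p = 6, q = 3, n = p + q = 9
n(n-1)/2 = 9 * 8 / 2 = 36
Exponent = q + n(n-1)/2 = 3 + 36 = 39
I^2 = (-1)^39 = -1


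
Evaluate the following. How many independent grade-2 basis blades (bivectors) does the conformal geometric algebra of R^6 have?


The conformal model of R^6 uses Cl(7,1) with m = 6 + 2 = 8 generators.
Number of grade-2 blades = C(m, 2) = C(8, 2)
= 8*7/2 = 28


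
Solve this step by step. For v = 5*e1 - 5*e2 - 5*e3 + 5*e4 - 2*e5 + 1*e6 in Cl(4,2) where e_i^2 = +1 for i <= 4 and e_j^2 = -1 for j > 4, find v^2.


v^2 = sum of c_i^2 * e_i^2
Positive signature terms (e_i^2 = +1): 5^2 + (-5)^2 + (-5)^2 + 5^2 = 100
Negative signature terms (e_j^2 = -1): (-2)^2 + 1^2 = 5
v^2 = 100 - 5 = 95


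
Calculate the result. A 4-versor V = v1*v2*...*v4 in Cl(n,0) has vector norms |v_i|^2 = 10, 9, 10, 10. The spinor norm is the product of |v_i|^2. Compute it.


Spinor norm N(V) = |v1|^2 * |v2|^2 * ... * |v4|^2
= 10 * 9 * 10 * 10
Running product: 10, 90, 900, 9000
N(V) = 9000


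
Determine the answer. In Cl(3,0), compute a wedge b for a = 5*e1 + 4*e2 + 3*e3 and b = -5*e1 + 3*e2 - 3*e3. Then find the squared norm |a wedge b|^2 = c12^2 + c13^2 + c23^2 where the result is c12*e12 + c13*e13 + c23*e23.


a wedge b = (a1*b2 - a2*b1)*e12 + (a1*b3 - a3*b1)*e13 + (a2*b3 - a3*b2)*e23
e12 coeff: 5*3 - 4*(-5) = 15 - (-20) = 35
e13 coeff: 5*(-3) - 3*(-5) = -15 - (-15) = 0
e23 coeff: 4*(-3) - 3*3 = -12 - 9 = -21
|a wedge b|^2 = 35^2 + 0^2 + (-21)^2
= 1225 + 0 + 441
= 1666


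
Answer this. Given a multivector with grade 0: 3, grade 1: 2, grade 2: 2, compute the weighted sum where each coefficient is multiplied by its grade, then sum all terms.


Grade-weighted sum = sum of grade_k * coefficient_k
0*3 = 0
1*2 = 2
2*2 = 4
Total = 0 + 2 + 4 = 6


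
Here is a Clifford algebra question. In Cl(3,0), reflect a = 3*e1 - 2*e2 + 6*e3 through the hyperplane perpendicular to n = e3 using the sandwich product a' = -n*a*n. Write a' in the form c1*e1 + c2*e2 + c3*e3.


Reflection formula: a' = -n*a*n, with n = e3 (unit vector, n^2 = 1).
For reflection through hyperplane perp to e3:
The component along e3 flips sign, others stay.
a = (3, -2, 6)
a' = (3, -2, -6)
a' = 3*e1 - 2*e2 - 6*e3


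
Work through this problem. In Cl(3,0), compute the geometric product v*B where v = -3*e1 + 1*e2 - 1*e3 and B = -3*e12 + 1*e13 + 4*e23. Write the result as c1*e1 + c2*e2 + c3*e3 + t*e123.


vB has grade-1 (vector) and grade-3 (trivector) parts: vB = (v _| B) + (v ^ B).
Vector part <vB>_1:
  e1: -v2*b12 - v3*b13 = -(1)*(-3) - (-1)*(1) = 4
  e2: v1*b12 - v3*b23 = (-3)*(-3) - (-1)*(4) = 13
  e3: v1*b13 + v2*b23 = (-3)*(1) + (1)*(4) = 1
Trivector part <vB>_3:
  e123: v1*b23 - v2*b13 + v3*b12 = (-3)*(4) - (1)*(1) + (-1)*(-3) = -10
vB = 4*e1 + 13*e2 + 1*e3 - 10*e123


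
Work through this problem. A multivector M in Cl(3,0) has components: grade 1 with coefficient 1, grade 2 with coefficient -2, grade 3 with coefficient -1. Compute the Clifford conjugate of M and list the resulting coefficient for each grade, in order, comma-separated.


Clifford conjugate sign for grade k: (-1)^(k(k+1)/2)
Grade 1: (-1)^(1*2/2) = (-1)^1 = -1, coeff 1 -> -1
Grade 2: (-1)^(2*3/2) = (-1)^3 = -1, coeff -2 -> 2
Grade 3: (-1)^(3*4/2) = (-1)^6 = 1, coeff -1 -> -1
Conjugated coefficients: -1, 2, -1


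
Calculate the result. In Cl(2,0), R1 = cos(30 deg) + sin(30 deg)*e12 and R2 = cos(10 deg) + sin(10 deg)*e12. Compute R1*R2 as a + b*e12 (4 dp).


Same-plane rotors commute and their half-angles add:
R1*R2 = cos(a1 + a2) + sin(a1 + a2)*e12.
a1 + a2 = 30 + 10 = 40 deg
cos(40 deg) = 0.7660
sin(40 deg) = 0.6428
R1*R2 = 0.7660 + 0.6428*e12


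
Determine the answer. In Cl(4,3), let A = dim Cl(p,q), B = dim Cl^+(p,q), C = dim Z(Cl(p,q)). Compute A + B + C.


n = 4 + 3 = 7
Total dim = 2^7 = 128
Even subalgebra dim = 2^6 = 64
n is odd, so center dim = 2
Sum = 128 + 64 + 2 = 194


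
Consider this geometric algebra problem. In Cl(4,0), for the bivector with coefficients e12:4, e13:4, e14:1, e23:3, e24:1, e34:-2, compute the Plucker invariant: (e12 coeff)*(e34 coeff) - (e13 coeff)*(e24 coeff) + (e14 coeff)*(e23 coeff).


Plucker relation: af - be + cd
a*f = 4*(-2) = -8
b*e = 4*1 = 4
c*d = 1*3 = 3
af - be + cd = -8 - 4 + 3
= -9


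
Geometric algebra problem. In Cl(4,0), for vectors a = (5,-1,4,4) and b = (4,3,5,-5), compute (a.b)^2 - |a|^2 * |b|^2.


a . b = 5*4 + (-1)*3 + 4*5 + 4*(-5)
= 20 + (-3) + 20 + (-20) = 17
|a|^2 = 5^2 + (-1)^2 + 4^2 + 4^2 = 58
|b|^2 = 4^2 + 3^2 + 5^2 + (-5)^2 = 75
(a.b)^2 = 17^2 = 289
|a|^2 * |b|^2 = 58 * 75 = 4350
Result = 289 - 4350 = -4061


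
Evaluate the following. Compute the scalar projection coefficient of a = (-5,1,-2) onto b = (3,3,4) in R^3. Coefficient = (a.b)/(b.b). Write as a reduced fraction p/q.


Projection coefficient = (a . b) / (b . b)
a . b = (-5)*3 + 1*3 + (-2)*4
= -15 + 3 + (-8) = -20
b . b = 3^2 + 3^2 + 4^2
= 9 + 9 + 16 = 34
Coefficient = -20/34
In lowest terms: -10/17


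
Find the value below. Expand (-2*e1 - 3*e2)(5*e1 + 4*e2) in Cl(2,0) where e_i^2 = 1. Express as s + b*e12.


Expand: (-2*e1 - 3*e2)(5*e1 + 4*e2)
= (-2)*5*e1e1 + (-2)*4*e1e2 + (-3)*5*e2e1 + (-3)*4*e2e2
Using e1^2 = e2^2 = 1, e2e1 = -e1e2:
Scalar part s = (-2)*5 + (-3)*4 = -10 + (-12) = -22
Bivector part b = (-2)*4 - (-3)*5 = -8 - (-15) = 7
uv = -22 + 7*e12


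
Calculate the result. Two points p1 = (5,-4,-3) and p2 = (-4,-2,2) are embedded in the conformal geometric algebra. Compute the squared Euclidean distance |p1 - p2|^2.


p1 - p2 = (9, -2, -5)
|p1 - p2|^2 = 9^2 + (-2)^2 + (-5)^2
= 81 + 4 + 25
= 110


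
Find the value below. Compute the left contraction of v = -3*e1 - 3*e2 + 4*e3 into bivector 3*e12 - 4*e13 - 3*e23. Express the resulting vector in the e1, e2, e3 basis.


Left contraction v _| B = <vB>_1 (grade-1 part of the geometric product vB).
Using e1_|e12 = e2, e2_|e12 = -e1, e1_|e13 = e3, e3_|e13 = -e1, e2_|e23 = e3, e3_|e23 = -e2:
e1 coeff: -v2*b12 - v3*b13 = -(-3)*(3) - (4)*(-4) = 25
e2 coeff: v1*b12 - v3*b23 = (-3)*(3) - (4)*(-3) = 3
e3 coeff: v1*b13 + v2*b23 = (-3)*(-4) + (-3)*(-3) = 21
v _| B = 25*e1 + 3*e2 + 21*e3


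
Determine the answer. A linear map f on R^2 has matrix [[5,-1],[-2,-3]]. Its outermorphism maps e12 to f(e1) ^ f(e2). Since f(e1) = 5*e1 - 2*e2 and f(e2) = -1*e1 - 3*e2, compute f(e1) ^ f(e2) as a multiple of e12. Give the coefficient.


The outermorphism of a linear map f sends e1^e2 to f(e1)^f(e2).
f(e1) = 5*e1 - 2*e2
f(e2) = -1*e1 - 3*e2
f(e1) ^ f(e2) = (5*e1 - 2*e2) ^ (-1*e1 - 3*e2)
= 5*(-3)*e12 + (-2)*(-1)*e21
= (-15 - 2)*e12
= -17*e12
Coefficient = -17


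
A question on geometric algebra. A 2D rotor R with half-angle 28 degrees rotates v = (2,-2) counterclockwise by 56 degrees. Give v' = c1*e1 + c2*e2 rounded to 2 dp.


Rotor R = cos(28deg) - sin(28deg)*e12
Rotation angle theta = 2 * 28 = 56 degrees
v' = R*v*~R rotates v by theta.
cos(56deg) = 0.5592, sin(56deg) = 0.8290
v'_1 = 2*cos(56deg) - (-2)*sin(56deg)
= 2*0.5592 - (-2)*0.8290
= 2.78
v'_2 = 2*sin(56deg) + (-2)*cos(56deg)
= 2*0.8290 + (-2)*0.5592
= 0.54
v' = 2.78*e1 + 0.54*e2


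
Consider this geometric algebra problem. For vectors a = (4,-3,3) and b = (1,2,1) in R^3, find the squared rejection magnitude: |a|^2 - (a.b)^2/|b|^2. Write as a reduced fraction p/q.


|a|^2 = 4^2 + (-3)^2 + 3^2 = 34
|b|^2 = 1^2 + 2^2 + 1^2 = 6
a . b = 4*1 + (-3)*2 + 3*1 = 1
(a.b)^2 = 1^2 = 1
|rej|^2 = 34 - 1/6
= (204 - 1)/6
= 203/6
In lowest terms: 203/6


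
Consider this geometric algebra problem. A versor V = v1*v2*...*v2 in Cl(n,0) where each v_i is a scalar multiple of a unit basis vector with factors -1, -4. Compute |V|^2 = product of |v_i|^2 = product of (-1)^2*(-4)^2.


Each vector v_i has |v_i|^2 = s_i^2
Squared scales: (-1)^2 = 1, (-4)^2 = 16
|V|^2 = 1 * 16
= 16


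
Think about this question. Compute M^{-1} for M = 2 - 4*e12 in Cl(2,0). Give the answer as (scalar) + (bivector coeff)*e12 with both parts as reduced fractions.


M = 2 - 4*e12, where e12^2 = -1.
Since M commutes with its reverse ~M = a - b*e12, M * ~M = a^2 - b^2*e12^2 = a^2 + b^2.
So M^{-1} = ~M / (a^2 + b^2) = (a - b*e12)/(a^2 + b^2).
a^2 + b^2 = 4 + 16 = 20
Scalar part = 2/20 = 1/10
Bivector coeff = 4/20 = 1/5
M^{-1} = 1/10 + 1/5*e12


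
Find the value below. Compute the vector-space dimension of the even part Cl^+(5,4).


Even subalgebra dimension = 2^(n-1)
n = 5 + 4 = 9
2^(9 - 1) = 2^8 = 256
Verification: sum of C(9,k) for even k = 1 + 36 + 126 + 84 + 9 = 256
Result = 256


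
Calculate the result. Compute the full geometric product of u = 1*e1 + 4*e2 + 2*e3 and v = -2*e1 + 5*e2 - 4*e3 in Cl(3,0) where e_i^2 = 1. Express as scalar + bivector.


In Cl(3,0): e_i^2 = 1, e_ie_j = -e_je_i for i != j.
Scalar part = u . v = 1*(-2) + 4*5 + 2*(-4)
= -2 + 20 + (-8) = 10
e12 coeff = 1*5 - 4*(-2) = 5 - (-8) = 13
e13 coeff = 1*(-4) - 2*(-2) = -4 - (-4) = 0
e23 coeff = 4*(-4) - 2*5 = -16 - 10 = -26
uv = 10 + 13*e12 + 0*e13 - 26*e23


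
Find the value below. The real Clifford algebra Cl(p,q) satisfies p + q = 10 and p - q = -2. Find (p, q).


We need p + q = 10 and p - q = -2.
Adding: 2p = 10 + (-2) = 8, so p = 4.
Then q = 10 - 4 = 6.
(p, q) = (4, 6)


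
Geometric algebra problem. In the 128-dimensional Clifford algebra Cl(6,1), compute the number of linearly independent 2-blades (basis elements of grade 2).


Number of grade-k basis blades in Cl(p,q) with n = p + q is C(n, k).
n = 6 + 1 = 7
C(7, 2) = 7! / (2! * 5!)
= 5040 / (2 * 120)
= 21


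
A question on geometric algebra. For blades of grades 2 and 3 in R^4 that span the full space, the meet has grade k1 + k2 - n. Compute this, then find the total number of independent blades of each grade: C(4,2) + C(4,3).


Meet grade = grade(A) + grade(B) - n
= 2 + 3 - 4 = 1
C(4,2) = 6
C(4,3) = 4
dim_A + dim_B = 6 + 4 = 10


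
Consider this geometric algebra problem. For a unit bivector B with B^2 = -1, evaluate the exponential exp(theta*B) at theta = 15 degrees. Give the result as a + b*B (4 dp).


For a unit bivector B with B^2 = -1, the exponential series gives
e^(theta*B) = cos(theta) + sin(theta)*B (the GA analogue of Euler's formula).
theta = 15 degrees = 0.261799 rad
cos(15 deg) = 0.9659
sin(15 deg) = 0.2588
exp(theta*B) = 0.9659 + 0.2588*B


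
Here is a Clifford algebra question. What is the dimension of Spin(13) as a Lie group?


Spin(n) double-covers SO(n); both have Lie algebra so(n) of dimension n(n-1)/2.
n = 13
n(n-1) = 13 * 12 = 156
dim Spin(13) = 156/2 = 78


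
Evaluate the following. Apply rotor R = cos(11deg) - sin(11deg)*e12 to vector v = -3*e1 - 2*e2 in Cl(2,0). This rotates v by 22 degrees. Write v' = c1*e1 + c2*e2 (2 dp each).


Rotor R = cos(11deg) - sin(11deg)*e12
Rotation angle theta = 2 * 11 = 22 degrees
v' = R*v*~R rotates v by theta.
cos(22deg) = 0.9272, sin(22deg) = 0.3746
v'_1 = -3*cos(22deg) - (-2)*sin(22deg)
= -3*0.9272 - (-2)*0.3746
= -2.03
v'_2 = -3*sin(22deg) + (-2)*cos(22deg)
= -3*0.3746 + (-2)*0.9272
= -2.98
v' = -2.03*e1 - 2.98*e2


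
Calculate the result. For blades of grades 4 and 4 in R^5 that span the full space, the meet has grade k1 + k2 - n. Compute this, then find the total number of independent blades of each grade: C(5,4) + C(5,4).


Meet grade = grade(A) + grade(B) - n
= 4 + 4 - 5 = 3
C(5,4) = 5
C(5,4) = 5
dim_A + dim_B = 5 + 5 = 10


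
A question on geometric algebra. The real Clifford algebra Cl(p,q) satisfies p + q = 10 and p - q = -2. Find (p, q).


We need p + q = 10 and p - q = -2.
Adding: 2p = 10 + (-2) = 8, so p = 4.
Then q = 10 - 4 = 6.
(p, q) = (4, 6)


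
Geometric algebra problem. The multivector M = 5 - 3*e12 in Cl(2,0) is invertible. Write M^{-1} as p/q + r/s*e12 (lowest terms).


M = 5 - 3*e12, where e12^2 = -1.
Since M commutes with its reverse ~M = a - b*e12, M * ~M = a^2 - b^2*e12^2 = a^2 + b^2.
So M^{-1} = ~M / (a^2 + b^2) = (a - b*e12)/(a^2 + b^2).
a^2 + b^2 = 25 + 9 = 34
Scalar part = 5/34 = 5/34
Bivector coeff = 3/34 = 3/34
M^{-1} = 5/34 + 3/34*e12


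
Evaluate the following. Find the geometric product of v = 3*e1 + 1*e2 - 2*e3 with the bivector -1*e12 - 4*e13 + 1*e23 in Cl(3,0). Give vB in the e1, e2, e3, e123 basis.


vB has grade-1 (vector) and grade-3 (trivector) parts: vB = (v _| B) + (v ^ B).
Vector part <vB>_1:
  e1: -v2*b12 - v3*b13 = -(1)*(-1) - (-2)*(-4) = -7
  e2: v1*b12 - v3*b23 = (3)*(-1) - (-2)*(1) = -1
  e3: v1*b13 + v2*b23 = (3)*(-4) + (1)*(1) = -11
Trivector part <vB>_3:
  e123: v1*b23 - v2*b13 + v3*b12 = (3)*(1) - (1)*(-4) + (-2)*(-1) = 9
vB = -7*e1 - 1*e2 - 11*e3 + 9*e123


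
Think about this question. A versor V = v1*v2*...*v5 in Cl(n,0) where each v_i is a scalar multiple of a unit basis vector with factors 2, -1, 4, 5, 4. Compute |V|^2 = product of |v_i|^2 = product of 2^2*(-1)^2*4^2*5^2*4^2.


Each vector v_i has |v_i|^2 = s_i^2
Squared scales: 2^2 = 4, (-1)^2 = 1, 4^2 = 16, 5^2 = 25, 4^2 = 16
|V|^2 = 4 * 1 * 16 * 25 * 16
= 25600


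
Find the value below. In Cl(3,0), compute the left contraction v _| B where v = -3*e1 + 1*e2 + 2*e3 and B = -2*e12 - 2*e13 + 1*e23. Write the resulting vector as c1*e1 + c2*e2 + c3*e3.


Left contraction v _| B = <vB>_1 (grade-1 part of the geometric product vB).
Using e1_|e12 = e2, e2_|e12 = -e1, e1_|e13 = e3, e3_|e13 = -e1, e2_|e23 = e3, e3_|e23 = -e2:
e1 coeff: -v2*b12 - v3*b13 = -(1)*(-2) - (2)*(-2) = 6
e2 coeff: v1*b12 - v3*b23 = (-3)*(-2) - (2)*(1) = 4
e3 coeff: v1*b13 + v2*b23 = (-3)*(-2) + (1)*(1) = 7
v _| B = 6*e1 + 4*e2 + 7*e3


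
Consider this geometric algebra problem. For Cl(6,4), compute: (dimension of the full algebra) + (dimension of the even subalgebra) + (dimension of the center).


n = 6 + 4 = 10
Total dim = 2^10 = 1024
Even subalgebra dim = 2^9 = 512
n is even, so center dim = 1
Sum = 1024 + 512 + 1 = 1537


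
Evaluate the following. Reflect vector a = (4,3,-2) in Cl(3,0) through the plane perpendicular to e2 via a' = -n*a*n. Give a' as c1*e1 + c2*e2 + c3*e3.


Reflection formula: a' = -n*a*n, with n = e2 (unit vector, n^2 = 1).
For reflection through hyperplane perp to e2:
The component along e2 flips sign, others stay.
a = (4, 3, -2)
a' = (4, -3, -2)
a' = 4*e1 - 3*e2 - 2*e3


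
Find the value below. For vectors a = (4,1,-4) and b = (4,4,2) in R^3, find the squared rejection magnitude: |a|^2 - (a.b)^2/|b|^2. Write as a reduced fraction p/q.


|a|^2 = 4^2 + 1^2 + (-4)^2 = 33
|b|^2 = 4^2 + 4^2 + 2^2 = 36
a . b = 4*4 + 1*4 + (-4)*2 = 12
(a.b)^2 = 12^2 = 144
|rej|^2 = 33 - 144/36
= (1188 - 144)/36
= 1044/36
In lowest terms: 29/1


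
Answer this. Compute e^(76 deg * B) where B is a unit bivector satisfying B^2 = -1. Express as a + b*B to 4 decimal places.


For a unit bivector B with B^2 = -1, the exponential series gives
e^(theta*B) = cos(theta) + sin(theta)*B (the GA analogue of Euler's formula).
theta = 76 degrees = 1.32645 rad
cos(76 deg) = 0.2419
sin(76 deg) = 0.9703
exp(theta*B) = 0.2419 + 0.9703*B


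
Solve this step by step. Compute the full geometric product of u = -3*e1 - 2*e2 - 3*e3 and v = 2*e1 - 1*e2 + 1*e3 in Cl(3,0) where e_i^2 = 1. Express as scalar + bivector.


In Cl(3,0): e_i^2 = 1, e_ie_j = -e_je_i for i != j.
Scalar part = u . v = (-3)*2 + (-2)*(-1) + (-3)*1
= -6 + 2 + (-3) = -7
e12 coeff = (-3)*(-1) - (-2)*2 = 3 - (-4) = 7
e13 coeff = (-3)*1 - (-3)*2 = -3 - (-6) = 3
e23 coeff = (-2)*1 - (-3)*(-1) = -2 - 3 = -5
uv = -7 + 7*e12 + 3*e13 - 5*e23


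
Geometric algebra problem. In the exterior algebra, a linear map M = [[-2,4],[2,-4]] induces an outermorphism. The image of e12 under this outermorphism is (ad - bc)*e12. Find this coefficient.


The outermorphism of a linear map f sends e1^e2 to f(e1)^f(e2).
f(e1) = -2*e1 + 2*e2
f(e2) = 4*e1 - 4*e2
f(e1) ^ f(e2) = (-2*e1 + 2*e2) ^ (4*e1 - 4*e2)
= (-2)*(-4)*e12 + 2*4*e21
= (8 - 8)*e12
= 0*e12
Coefficient = 0


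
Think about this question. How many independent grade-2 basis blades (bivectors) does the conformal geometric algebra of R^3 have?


The conformal model of R^3 uses Cl(4,1) with m = 3 + 2 = 5 generators.
Number of grade-2 blades = C(m, 2) = C(5, 2)
= 5*4/2 = 10


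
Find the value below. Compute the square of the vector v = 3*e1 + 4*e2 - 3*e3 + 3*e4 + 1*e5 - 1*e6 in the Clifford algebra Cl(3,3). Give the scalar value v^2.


v^2 = sum of c_i^2 * e_i^2
Positive signature terms (e_i^2 = +1): 3^2 + 4^2 + (-3)^2 = 34
Negative signature terms (e_j^2 = -1): 3^2 + 1^2 + (-1)^2 = 11
v^2 = 34 - 11 = 23


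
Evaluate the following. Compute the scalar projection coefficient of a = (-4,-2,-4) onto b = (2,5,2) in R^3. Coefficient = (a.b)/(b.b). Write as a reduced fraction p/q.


Projection coefficient = (a . b) / (b . b)
a . b = (-4)*2 + (-2)*5 + (-4)*2
= -8 + (-10) + (-8) = -26
b . b = 2^2 + 5^2 + 2^2
= 4 + 25 + 4 = 33
Coefficient = -26/33
In lowest terms: -26/33


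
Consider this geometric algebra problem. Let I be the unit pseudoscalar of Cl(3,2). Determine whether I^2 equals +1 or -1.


The pseudoscalar I = e1...e_n (product of all n generators) of Cl(p,q) satisfies I^2 = (-1)^(q + n(n-1)/2).
p = 3, q = 2, n = p + q = 5
n(n-1)/2 = 5 * 4 / 2 = 10
Exponent = q + n(n-1)/2 = 2 + 10 = 12
I^2 = (-1)^12 = +1


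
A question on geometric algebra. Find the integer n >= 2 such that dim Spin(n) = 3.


dim Spin(n) = dim so(n) = n(n-1)/2.
Solve n(n-1)/2 = 3, i.e. n^2 - n - 6 = 0.
Discriminant = 1 + 8*3 = 25
n = (1 + sqrt(25))/2 = (1 + 5)/2 = 3


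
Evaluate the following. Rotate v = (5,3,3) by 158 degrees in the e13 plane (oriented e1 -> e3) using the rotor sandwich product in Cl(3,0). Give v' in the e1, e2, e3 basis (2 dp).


Rotor R = cos(79deg) - sin(79deg)*e13
Rotation angle theta = 2 * 79 = 158 degrees in the e13 plane (e1 -> e3).
The component perpendicular to the plane (e2) is invariant: v'_2 = v2 = 3.00
cos(158deg) = -0.9272, sin(158deg) = 0.3746
v'_1 = v1*cos(theta) - v3*sin(theta) = 5*(-0.9272) - 3*0.3746 = -5.76
v'_3 = v1*sin(theta) + v3*cos(theta) = 5*0.3746 + 3*(-0.9272) = -0.91
v' = -5.76*e1 + 3.00*e2 - 0.91*e3


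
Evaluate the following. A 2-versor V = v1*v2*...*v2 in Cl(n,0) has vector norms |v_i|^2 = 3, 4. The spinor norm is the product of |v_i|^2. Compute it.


Spinor norm N(V) = |v1|^2 * |v2|^2 * ... * |v2|^2
= 3 * 4
Running product: 3, 12
N(V) = 12


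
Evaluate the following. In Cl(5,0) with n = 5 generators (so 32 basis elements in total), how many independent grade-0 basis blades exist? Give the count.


Number of grade-k basis blades in Cl(p,q) with n = p + q is C(n, k).
n = 5 + 0 = 5
C(5, 0) = 5! / (0! * 5!)
= 120 / (1 * 120)
= 1


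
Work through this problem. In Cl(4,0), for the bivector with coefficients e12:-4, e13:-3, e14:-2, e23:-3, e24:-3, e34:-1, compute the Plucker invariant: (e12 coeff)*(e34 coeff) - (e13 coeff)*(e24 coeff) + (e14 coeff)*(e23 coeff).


Plucker relation: af - be + cd
a*f = (-4)*(-1) = 4
b*e = (-3)*(-3) = 9
c*d = (-2)*(-3) = 6
af - be + cd = 4 - 9 + 6
= 1


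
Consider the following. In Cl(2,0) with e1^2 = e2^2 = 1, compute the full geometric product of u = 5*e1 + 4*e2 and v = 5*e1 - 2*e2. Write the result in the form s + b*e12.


Expand: (5*e1 + 4*e2)(5*e1 - 2*e2)
= 5*5*e1e1 + 5*(-2)*e1e2 + 4*5*e2e1 + 4*(-2)*e2e2
Using e1^2 = e2^2 = 1, e2e1 = -e1e2:
Scalar part s = 5*5 + 4*(-2) = 25 + (-8) = 17
Bivector part b = 5*(-2) - 4*5 = -10 - 20 = -30
uv = 17 - 30*e12


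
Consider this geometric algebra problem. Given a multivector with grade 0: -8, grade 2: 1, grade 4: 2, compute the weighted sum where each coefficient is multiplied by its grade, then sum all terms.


Grade-weighted sum = sum of grade_k * coefficient_k
0*(-8) = 0
2*1 = 2
4*2 = 8
Total = 0 + 2 + 8 = 10


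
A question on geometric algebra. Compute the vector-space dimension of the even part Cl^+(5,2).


Even subalgebra dimension = 2^(n-1)
n = 5 + 2 = 7
2^(7 - 1) = 2^6 = 64
Verification: sum of C(7,k) for even k = 1 + 21 + 35 + 7 = 64
Result = 64


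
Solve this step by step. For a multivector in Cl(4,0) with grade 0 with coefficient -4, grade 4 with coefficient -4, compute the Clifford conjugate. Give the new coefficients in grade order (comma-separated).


Clifford conjugate sign for grade k: (-1)^(k(k+1)/2)
Grade 0: (-1)^(0*1/2) = (-1)^0 = 1, coeff -4 -> -4
Grade 4: (-1)^(4*5/2) = (-1)^10 = 1, coeff -4 -> -4
Conjugated coefficients: -4, -4


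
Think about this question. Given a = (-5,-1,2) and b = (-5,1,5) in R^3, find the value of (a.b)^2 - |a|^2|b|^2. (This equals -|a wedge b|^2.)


a . b = (-5)*(-5) + (-1)*1 + 2*5
= 25 + (-1) + 10 = 34
|a|^2 = (-5)^2 + (-1)^2 + 2^2 = 30
|b|^2 = (-5)^2 + 1^2 + 5^2 = 51
(a.b)^2 = 34^2 = 1156
|a|^2 * |b|^2 = 30 * 51 = 1530
Result = 1156 - 1530 = -374


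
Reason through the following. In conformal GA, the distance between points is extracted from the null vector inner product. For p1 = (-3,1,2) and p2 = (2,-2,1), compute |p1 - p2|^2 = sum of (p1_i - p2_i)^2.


p1 - p2 = (-5, 3, 1)
|p1 - p2|^2 = (-5)^2 + 3^2 + 1^2
= 25 + 9 + 1
= 35


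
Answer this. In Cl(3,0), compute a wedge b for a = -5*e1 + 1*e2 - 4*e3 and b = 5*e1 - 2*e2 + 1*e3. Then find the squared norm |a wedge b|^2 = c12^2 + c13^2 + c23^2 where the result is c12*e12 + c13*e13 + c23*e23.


a wedge b = (a1*b2 - a2*b1)*e12 + (a1*b3 - a3*b1)*e13 + (a2*b3 - a3*b2)*e23
e12 coeff: (-5)*(-2) - 1*5 = 10 - 5 = 5
e13 coeff: (-5)*1 - (-4)*5 = -5 - (-20) = 15
e23 coeff: 1*1 - (-4)*(-2) = 1 - 8 = -7
|a wedge b|^2 = 5^2 + 15^2 + (-7)^2
= 25 + 225 + 49
= 299


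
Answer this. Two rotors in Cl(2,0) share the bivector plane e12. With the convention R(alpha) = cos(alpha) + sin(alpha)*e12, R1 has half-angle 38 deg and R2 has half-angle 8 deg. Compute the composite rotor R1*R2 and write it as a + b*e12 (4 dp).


Same-plane rotors commute and their half-angles add:
R1*R2 = cos(a1 + a2) + sin(a1 + a2)*e12.
a1 + a2 = 38 + 8 = 46 deg
cos(46 deg) = 0.6947
sin(46 deg) = 0.7193
R1*R2 = 0.6947 + 0.7193*e12


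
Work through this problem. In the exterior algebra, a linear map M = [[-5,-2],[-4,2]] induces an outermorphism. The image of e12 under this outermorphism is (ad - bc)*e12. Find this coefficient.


The outermorphism of a linear map f sends e1^e2 to f(e1)^f(e2).
f(e1) = -5*e1 - 4*e2
f(e2) = -2*e1 + 2*e2
f(e1) ^ f(e2) = (-5*e1 - 4*e2) ^ (-2*e1 + 2*e2)
= (-5)*2*e12 + (-4)*(-2)*e21
= (-10 - 8)*e12
= -18*e12
Coefficient = -18


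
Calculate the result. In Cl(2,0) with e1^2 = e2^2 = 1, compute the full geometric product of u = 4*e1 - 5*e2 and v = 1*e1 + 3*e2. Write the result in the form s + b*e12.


Expand: (4*e1 - 5*e2)(1*e1 + 3*e2)
= 4*1*e1e1 + 4*3*e1e2 + (-5)*1*e2e1 + (-5)*3*e2e2
Using e1^2 = e2^2 = 1, e2e1 = -e1e2:
Scalar part s = 4*1 + (-5)*3 = 4 + (-15) = -11
Bivector part b = 4*3 - (-5)*1 = 12 - (-5) = 17
uv = -11 + 17*e12


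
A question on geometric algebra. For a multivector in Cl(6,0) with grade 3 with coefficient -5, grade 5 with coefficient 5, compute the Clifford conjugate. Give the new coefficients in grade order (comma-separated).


Clifford conjugate sign for grade k: (-1)^(k(k+1)/2)
Grade 3: (-1)^(3*4/2) = (-1)^6 = 1, coeff -5 -> -5
Grade 5: (-1)^(5*6/2) = (-1)^15 = -1, coeff 5 -> -5
Conjugated coefficients: -5, -5


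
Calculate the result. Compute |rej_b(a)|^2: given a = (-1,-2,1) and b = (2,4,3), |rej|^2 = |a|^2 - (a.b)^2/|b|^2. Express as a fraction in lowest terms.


|a|^2 = (-1)^2 + (-2)^2 + 1^2 = 6
|b|^2 = 2^2 + 4^2 + 3^2 = 29
a . b = (-1)*2 + (-2)*4 + 1*3 = -7
(a.b)^2 = (-7)^2 = 49
|rej|^2 = 6 - 49/29
= (174 - 49)/29
= 125/29
In lowest terms: 125/29


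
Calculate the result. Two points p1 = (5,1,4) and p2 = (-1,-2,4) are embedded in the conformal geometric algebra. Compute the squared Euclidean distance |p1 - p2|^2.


p1 - p2 = (6, 3, 0)
|p1 - p2|^2 = 6^2 + 3^2 + 0^2
= 36 + 9 + 0
= 45


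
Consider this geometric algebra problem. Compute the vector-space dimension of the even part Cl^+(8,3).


Even subalgebra dimension = 2^(n-1)
n = 8 + 3 = 11
2^(11 - 1) = 2^10 = 1024
Verification: sum of C(11,k) for even k = 1 + 55 + 330 + 462 + 165 + 11 = 1024
Result = 1024


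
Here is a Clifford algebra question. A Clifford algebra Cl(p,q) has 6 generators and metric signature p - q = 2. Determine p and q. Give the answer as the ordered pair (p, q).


We need p + q = 6 and p - q = 2.
Adding: 2p = 6 + 2 = 8, so p = 4.
Then q = 6 - 4 = 2.
(p, q) = (4, 2)


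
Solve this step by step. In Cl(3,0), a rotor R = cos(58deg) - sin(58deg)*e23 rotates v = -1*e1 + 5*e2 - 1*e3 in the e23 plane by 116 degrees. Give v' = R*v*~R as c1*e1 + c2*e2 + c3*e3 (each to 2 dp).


Rotor R = cos(58deg) - sin(58deg)*e23
Rotation angle theta = 2 * 58 = 116 degrees in the e23 plane (e2 -> e3).
The component perpendicular to the plane (e1) is invariant: v'_1 = v1 = -1.00
cos(116deg) = -0.4384, sin(116deg) = 0.8988
v'_2 = v2*cos(theta) - v3*sin(theta) = 5*(-0.4384) - (-1)*0.8988 = -1.29
v'_3 = v2*sin(theta) + v3*cos(theta) = 5*0.8988 + (-1)*(-0.4384) = 4.93
v' = -1.00*e1 - 1.29*e2 + 4.93*e3


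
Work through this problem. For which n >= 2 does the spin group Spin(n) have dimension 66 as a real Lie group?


dim Spin(n) = dim so(n) = n(n-1)/2.
Solve n(n-1)/2 = 66, i.e. n^2 - n - 132 = 0.
Discriminant = 1 + 8*66 = 529
n = (1 + sqrt(529))/2 = (1 + 23)/2 = 12


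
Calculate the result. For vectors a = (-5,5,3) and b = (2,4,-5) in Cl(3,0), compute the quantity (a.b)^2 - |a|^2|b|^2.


a . b = (-5)*2 + 5*4 + 3*(-5)
= -10 + 20 + (-15) = -5
|a|^2 = (-5)^2 + 5^2 + 3^2 = 59
|b|^2 = 2^2 + 4^2 + (-5)^2 = 45
(a.b)^2 = (-5)^2 = 25
|a|^2 * |b|^2 = 59 * 45 = 2655
Result = 25 - 2655 = -2630


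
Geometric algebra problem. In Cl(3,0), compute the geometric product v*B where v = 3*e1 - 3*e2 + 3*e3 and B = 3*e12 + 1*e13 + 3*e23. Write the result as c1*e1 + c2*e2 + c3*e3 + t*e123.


vB has grade-1 (vector) and grade-3 (trivector) parts: vB = (v _| B) + (v ^ B).
Vector part <vB>_1:
  e1: -v2*b12 - v3*b13 = -(-3)*(3) - (3)*(1) = 6
  e2: v1*b12 - v3*b23 = (3)*(3) - (3)*(3) = 0
  e3: v1*b13 + v2*b23 = (3)*(1) + (-3)*(3) = -6
Trivector part <vB>_3:
  e123: v1*b23 - v2*b13 + v3*b12 = (3)*(3) - (-3)*(1) + (3)*(3) = 21
vB = 6*e1 + 0*e2 - 6*e3 + 21*e123


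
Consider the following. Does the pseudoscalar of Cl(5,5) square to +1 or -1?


The pseudoscalar I = e1...e_n (product of all n generators) of Cl(p,q) satisfies I^2 = (-1)^(q + n(n-1)/2).
p = 5, q = 5, n = p + q = 10
n(n-1)/2 = 10 * 9 / 2 = 45
Exponent = q + n(n-1)/2 = 5 + 45 = 50
I^2 = (-1)^50 = +1


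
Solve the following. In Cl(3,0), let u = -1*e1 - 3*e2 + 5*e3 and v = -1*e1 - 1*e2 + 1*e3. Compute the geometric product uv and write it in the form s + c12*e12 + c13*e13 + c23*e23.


In Cl(3,0): e_i^2 = 1, e_ie_j = -e_je_i for i != j.
Scalar part = u . v = (-1)*(-1) + (-3)*(-1) + 5*1
= 1 + 3 + 5 = 9
e12 coeff = (-1)*(-1) - (-3)*(-1) = 1 - 3 = -2
e13 coeff = (-1)*1 - 5*(-1) = -1 - (-5) = 4
e23 coeff = (-3)*1 - 5*(-1) = -3 - (-5) = 2
uv = 9 - 2*e12 + 4*e13 + 2*e23


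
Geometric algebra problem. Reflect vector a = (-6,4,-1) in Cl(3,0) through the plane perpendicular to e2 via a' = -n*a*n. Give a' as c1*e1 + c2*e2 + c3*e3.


Reflection formula: a' = -n*a*n, with n = e2 (unit vector, n^2 = 1).
For reflection through hyperplane perp to e2:
The component along e2 flips sign, others stay.
a = (-6, 4, -1)
a' = (-6, -4, -1)
a' = -6*e1 - 4*e2 - 1*e3


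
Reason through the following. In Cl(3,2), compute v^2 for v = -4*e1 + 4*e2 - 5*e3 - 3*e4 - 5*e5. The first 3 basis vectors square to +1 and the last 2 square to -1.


v^2 = sum of c_i^2 * e_i^2
Positive signature terms (e_i^2 = +1): (-4)^2 + 4^2 + (-5)^2 = 57
Negative signature terms (e_j^2 = -1): (-3)^2 + (-5)^2 = 34
v^2 = 57 - 34 = 23


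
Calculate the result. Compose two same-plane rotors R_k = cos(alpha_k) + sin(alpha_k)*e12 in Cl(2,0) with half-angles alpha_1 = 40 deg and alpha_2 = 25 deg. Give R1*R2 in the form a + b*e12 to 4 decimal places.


Same-plane rotors commute and their half-angles add:
R1*R2 = cos(a1 + a2) + sin(a1 + a2)*e12.
a1 + a2 = 40 + 25 = 65 deg
cos(65 deg) = 0.4226
sin(65 deg) = 0.9063
R1*R2 = 0.4226 + 0.9063*e12


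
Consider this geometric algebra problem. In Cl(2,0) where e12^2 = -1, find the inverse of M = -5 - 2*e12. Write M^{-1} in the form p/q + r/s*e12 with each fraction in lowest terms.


M = -5 - 2*e12, where e12^2 = -1.
Since M commutes with its reverse ~M = a - b*e12, M * ~M = a^2 - b^2*e12^2 = a^2 + b^2.
So M^{-1} = ~M / (a^2 + b^2) = (a - b*e12)/(a^2 + b^2).
a^2 + b^2 = 25 + 4 = 29
Scalar part = -5/29 = -5/29
Bivector coeff = 2/29 = 2/29
M^{-1} = -5/29 + 2/29*e12


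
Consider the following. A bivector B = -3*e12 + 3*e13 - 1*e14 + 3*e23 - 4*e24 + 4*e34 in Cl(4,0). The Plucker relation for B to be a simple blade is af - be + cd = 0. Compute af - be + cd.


Plucker relation: af - be + cd
a*f = (-3)*4 = -12
b*e = 3*(-4) = -12
c*d = (-1)*3 = -3
af - be + cd = -12 - (-12) + (-3)
= -3


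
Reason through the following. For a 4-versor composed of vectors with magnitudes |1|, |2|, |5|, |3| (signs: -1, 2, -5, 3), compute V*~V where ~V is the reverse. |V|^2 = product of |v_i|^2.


Each vector v_i has |v_i|^2 = s_i^2
Squared scales: (-1)^2 = 1, 2^2 = 4, (-5)^2 = 25, 3^2 = 9
|V|^2 = 1 * 4 * 25 * 9
= 900


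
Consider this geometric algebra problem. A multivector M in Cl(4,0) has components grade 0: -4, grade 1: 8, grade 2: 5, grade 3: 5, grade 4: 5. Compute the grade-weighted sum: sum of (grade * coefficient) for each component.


Grade-weighted sum = sum of grade_k * coefficient_k
0*(-4) = 0
1*8 = 8
2*5 = 10
3*5 = 15
4*5 = 20
Total = 0 + 8 + 10 + 15 + 20 = 53


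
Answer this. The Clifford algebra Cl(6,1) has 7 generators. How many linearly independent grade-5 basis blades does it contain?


Number of grade-k basis blades in Cl(p,q) with n = p + q is C(n, k).
n = 6 + 1 = 7
C(7, 5) = 7! / (5! * 2!)
= 5040 / (120 * 2)
= 21


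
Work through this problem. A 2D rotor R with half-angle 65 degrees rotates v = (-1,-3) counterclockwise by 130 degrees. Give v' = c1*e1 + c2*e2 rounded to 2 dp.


Rotor R = cos(65deg) - sin(65deg)*e12
Rotation angle theta = 2 * 65 = 130 degrees
v' = R*v*~R rotates v by theta.
cos(130deg) = -0.6428, sin(130deg) = 0.7660
v'_1 = -1*cos(130deg) - (-3)*sin(130deg)
= -1*(-0.6428) - (-3)*0.7660
= 2.94
v'_2 = -1*sin(130deg) + (-3)*cos(130deg)
= -1*0.7660 + (-3)*(-0.6428)
= 1.16
v' = 2.94*e1 + 1.16*e2


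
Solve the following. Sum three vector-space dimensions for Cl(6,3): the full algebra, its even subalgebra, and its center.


n = 6 + 3 = 9
Total dim = 2^9 = 512
Even subalgebra dim = 2^8 = 256
n is odd, so center dim = 2
Sum = 512 + 256 + 2 = 770


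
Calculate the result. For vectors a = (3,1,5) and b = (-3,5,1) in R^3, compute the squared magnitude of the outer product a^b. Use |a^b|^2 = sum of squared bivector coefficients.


a wedge b = (a1*b2 - a2*b1)*e12 + (a1*b3 - a3*b1)*e13 + (a2*b3 - a3*b2)*e23
e12 coeff: 3*5 - 1*(-3) = 15 - (-3) = 18
e13 coeff: 3*1 - 5*(-3) = 3 - (-15) = 18
e23 coeff: 1*1 - 5*5 = 1 - 25 = -24
|a wedge b|^2 = 18^2 + 18^2 + (-24)^2
= 324 + 324 + 576
= 1224


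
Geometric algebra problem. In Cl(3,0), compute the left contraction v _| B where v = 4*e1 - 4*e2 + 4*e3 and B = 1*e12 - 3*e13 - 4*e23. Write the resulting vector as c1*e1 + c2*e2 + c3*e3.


Left contraction v _| B = <vB>_1 (grade-1 part of the geometric product vB).
Using e1_|e12 = e2, e2_|e12 = -e1, e1_|e13 = e3, e3_|e13 = -e1, e2_|e23 = e3, e3_|e23 = -e2:
e1 coeff: -v2*b12 - v3*b13 = -(-4)*(1) - (4)*(-3) = 16
e2 coeff: v1*b12 - v3*b23 = (4)*(1) - (4)*(-4) = 20
e3 coeff: v1*b13 + v2*b23 = (4)*(-3) + (-4)*(-4) = 4
v _| B = 16*e1 + 20*e2 + 4*e3


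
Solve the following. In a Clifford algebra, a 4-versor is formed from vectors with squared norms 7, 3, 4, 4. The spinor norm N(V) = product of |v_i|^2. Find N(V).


Spinor norm N(V) = |v1|^2 * |v2|^2 * ... * |v4|^2
= 7 * 3 * 4 * 4
Running product: 7, 21, 84, 336
N(V) = 336


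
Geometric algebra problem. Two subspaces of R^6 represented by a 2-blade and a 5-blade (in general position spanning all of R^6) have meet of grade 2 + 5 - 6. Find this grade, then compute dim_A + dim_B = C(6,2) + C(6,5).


Meet grade = grade(A) + grade(B) - n
= 2 + 5 - 6 = 1
C(6,2) = 15
C(6,5) = 6
dim_A + dim_B = 15 + 6 = 21


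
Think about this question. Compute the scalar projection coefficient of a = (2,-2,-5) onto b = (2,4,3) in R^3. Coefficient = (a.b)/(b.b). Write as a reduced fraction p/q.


Projection coefficient = (a . b) / (b . b)
a . b = 2*2 + (-2)*4 + (-5)*3
= 4 + (-8) + (-15) = -19
b . b = 2^2 + 4^2 + 3^2
= 4 + 16 + 9 = 29
Coefficient = -19/29
In lowest terms: -19/29


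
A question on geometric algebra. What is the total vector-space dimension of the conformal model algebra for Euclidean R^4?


The conformal model of R^4 uses Cl(5,1): the 4 Euclidean generators plus two extra orthogonal generators e+ (e+^2 = +1) and e- (e-^2 = -1), from which the null vectors e0, einf are built.
Number of generators m = 4 + 2 = 6.
dim Cl(p,q) = 2^m = 2^6 = 64


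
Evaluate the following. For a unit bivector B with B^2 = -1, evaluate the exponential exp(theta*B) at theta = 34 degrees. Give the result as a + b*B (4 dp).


For a unit bivector B with B^2 = -1, the exponential series gives
e^(theta*B) = cos(theta) + sin(theta)*B (the GA analogue of Euler's formula).
theta = 34 degrees = 0.593412 rad
cos(34 deg) = 0.8290
sin(34 deg) = 0.5592
exp(theta*B) = 0.8290 + 0.5592*B


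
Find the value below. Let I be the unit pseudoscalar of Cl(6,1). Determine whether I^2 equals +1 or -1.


The pseudoscalar I = e1...e_n (product of all n generators) of Cl(p,q) satisfies I^2 = (-1)^(q + n(n-1)/2).
p = 6, q = 1, n = p + q = 7
n(n-1)/2 = 7 * 6 / 2 = 21
Exponent = q + n(n-1)/2 = 1 + 21 = 22
I^2 = (-1)^22 = +1


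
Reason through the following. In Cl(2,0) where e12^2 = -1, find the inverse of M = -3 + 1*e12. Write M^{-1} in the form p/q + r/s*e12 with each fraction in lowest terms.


M = -3 + 1*e12, where e12^2 = -1.
Since M commutes with its reverse ~M = a - b*e12, M * ~M = a^2 - b^2*e12^2 = a^2 + b^2.
So M^{-1} = ~M / (a^2 + b^2) = (a - b*e12)/(a^2 + b^2).
a^2 + b^2 = 9 + 1 = 10
Scalar part = -3/10 = -3/10
Bivector coeff = -1/10 = -1/10
M^{-1} = -3/10 - 1/10*e12
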